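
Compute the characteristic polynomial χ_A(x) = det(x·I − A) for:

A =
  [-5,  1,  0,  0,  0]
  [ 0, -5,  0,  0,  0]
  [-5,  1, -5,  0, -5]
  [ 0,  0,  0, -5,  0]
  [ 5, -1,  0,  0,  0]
x^5 + 20*x^4 + 150*x^3 + 500*x^2 + 625*x

Expanding det(x·I − A) (e.g. by cofactor expansion or by noting that A is similar to its Jordan form J, which has the same characteristic polynomial as A) gives
  χ_A(x) = x^5 + 20*x^4 + 150*x^3 + 500*x^2 + 625*x
which factors as x*(x + 5)^4. The eigenvalues (with algebraic multiplicities) are λ = -5 with multiplicity 4, λ = 0 with multiplicity 1.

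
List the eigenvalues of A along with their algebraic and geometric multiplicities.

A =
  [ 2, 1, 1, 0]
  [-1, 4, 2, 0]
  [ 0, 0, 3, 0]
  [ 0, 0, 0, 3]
λ = 3: alg = 4, geom = 2

Step 1 — factor the characteristic polynomial to read off the algebraic multiplicities:
  χ_A(x) = (x - 3)^4

Step 2 — compute geometric multiplicities via the rank-nullity identity g(λ) = n − rank(A − λI):
  rank(A − (3)·I) = 2, so dim ker(A − (3)·I) = n − 2 = 2

Summary:
  λ = 3: algebraic multiplicity = 4, geometric multiplicity = 2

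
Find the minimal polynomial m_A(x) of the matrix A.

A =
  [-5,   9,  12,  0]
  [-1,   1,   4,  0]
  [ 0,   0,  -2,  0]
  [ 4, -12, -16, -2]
x^2 + 4*x + 4

The characteristic polynomial is χ_A(x) = (x + 2)^4, so the eigenvalues are known. The minimal polynomial is
  m_A(x) = Π_λ (x − λ)^{k_λ}
where k_λ is the size of the *largest* Jordan block for λ (equivalently, the smallest k with (A − λI)^k v = 0 for every generalised eigenvector v of λ).

  λ = -2: largest Jordan block has size 2, contributing (x + 2)^2

So m_A(x) = (x + 2)^2 = x^2 + 4*x + 4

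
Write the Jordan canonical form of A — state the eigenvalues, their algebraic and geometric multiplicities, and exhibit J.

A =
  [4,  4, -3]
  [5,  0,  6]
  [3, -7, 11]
J_3(5)

The characteristic polynomial is
  det(x·I − A) = x^3 - 15*x^2 + 75*x - 125 = (x - 5)^3

Eigenvalues and multiplicities (the geometric multiplicity of λ is n − rank(A − λI), which equals the number of Jordan blocks for λ):
  λ = 5: algebraic multiplicity = 3, geometric multiplicity = 1

Determining the block sizes for each eigenvalue:
  λ = 5: one block (gm = 1), so the single block has size am = 3 → block sizes [3]

Assembling the blocks gives a Jordan form
J =
  [5, 1, 0]
  [0, 5, 1]
  [0, 0, 5]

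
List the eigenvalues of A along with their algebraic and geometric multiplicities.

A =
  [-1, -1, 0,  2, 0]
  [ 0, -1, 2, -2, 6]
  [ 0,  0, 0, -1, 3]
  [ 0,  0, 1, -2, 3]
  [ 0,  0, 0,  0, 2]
λ = -1: alg = 4, geom = 2; λ = 2: alg = 1, geom = 1

Step 1 — factor the characteristic polynomial to read off the algebraic multiplicities:
  χ_A(x) = (x - 2)*(x + 1)^4

Step 2 — compute geometric multiplicities via the rank-nullity identity g(λ) = n − rank(A − λI):
  rank(A − (-1)·I) = 3, so dim ker(A − (-1)·I) = n − 3 = 2
  rank(A − (2)·I) = 4, so dim ker(A − (2)·I) = n − 4 = 1

Summary:
  λ = -1: algebraic multiplicity = 4, geometric multiplicity = 2
  λ = 2: algebraic multiplicity = 1, geometric multiplicity = 1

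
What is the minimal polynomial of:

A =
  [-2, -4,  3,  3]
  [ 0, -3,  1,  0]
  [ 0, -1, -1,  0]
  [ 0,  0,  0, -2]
x^3 + 6*x^2 + 12*x + 8

The characteristic polynomial is χ_A(x) = (x + 2)^4, so the eigenvalues are known. The minimal polynomial is
  m_A(x) = Π_λ (x − λ)^{k_λ}
where k_λ is the size of the *largest* Jordan block for λ (equivalently, the smallest k with (A − λI)^k v = 0 for every generalised eigenvector v of λ).

  λ = -2: largest Jordan block has size 3, contributing (x + 2)^3

So m_A(x) = (x + 2)^3 = x^3 + 6*x^2 + 12*x + 8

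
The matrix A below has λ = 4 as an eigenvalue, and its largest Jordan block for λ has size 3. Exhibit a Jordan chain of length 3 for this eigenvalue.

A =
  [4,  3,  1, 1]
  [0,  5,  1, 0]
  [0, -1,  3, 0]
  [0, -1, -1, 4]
A Jordan chain for λ = 4 of length 3:
v_1 = (1, 0, 0, 0)ᵀ
v_2 = (3, 1, -1, -1)ᵀ
v_3 = (0, 1, 0, 0)ᵀ

Let N = A − (4)·I. We want v_3 with N^3 v_3 = 0 but N^2 v_3 ≠ 0; then v_{j-1} := N · v_j for j = 3, …, 2.

Pick v_3 = (0, 1, 0, 0)ᵀ.
Then v_2 = N · v_3 = (3, 1, -1, -1)ᵀ.
Then v_1 = N · v_2 = (1, 0, 0, 0)ᵀ.

Sanity check: (A − (4)·I) v_1 = (0, 0, 0, 0)ᵀ = 0. ✓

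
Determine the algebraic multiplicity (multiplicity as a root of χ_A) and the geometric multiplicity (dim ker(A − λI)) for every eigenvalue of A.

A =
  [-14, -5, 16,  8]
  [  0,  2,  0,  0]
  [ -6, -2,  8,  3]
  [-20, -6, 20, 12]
λ = 2: alg = 4, geom = 2

Step 1 — factor the characteristic polynomial to read off the algebraic multiplicities:
  χ_A(x) = (x - 2)^4

Step 2 — compute geometric multiplicities via the rank-nullity identity g(λ) = n − rank(A − λI):
  rank(A − (2)·I) = 2, so dim ker(A − (2)·I) = n − 2 = 2

Summary:
  λ = 2: algebraic multiplicity = 4, geometric multiplicity = 2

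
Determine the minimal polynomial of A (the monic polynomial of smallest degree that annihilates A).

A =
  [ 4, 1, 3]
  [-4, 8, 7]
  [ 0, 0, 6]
x^3 - 18*x^2 + 108*x - 216

The characteristic polynomial is χ_A(x) = (x - 6)^3, so the eigenvalues are known. The minimal polynomial is
  m_A(x) = Π_λ (x − λ)^{k_λ}
where k_λ is the size of the *largest* Jordan block for λ (equivalently, the smallest k with (A − λI)^k v = 0 for every generalised eigenvector v of λ).

  λ = 6: largest Jordan block has size 3, contributing (x − 6)^3

So m_A(x) = (x - 6)^3 = x^3 - 18*x^2 + 108*x - 216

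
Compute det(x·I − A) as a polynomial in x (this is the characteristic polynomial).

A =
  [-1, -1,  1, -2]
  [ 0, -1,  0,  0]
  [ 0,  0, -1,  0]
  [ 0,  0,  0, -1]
x^4 + 4*x^3 + 6*x^2 + 4*x + 1

Expanding det(x·I − A) (e.g. by cofactor expansion or by noting that A is similar to its Jordan form J, which has the same characteristic polynomial as A) gives
  χ_A(x) = x^4 + 4*x^3 + 6*x^2 + 4*x + 1
which factors as (x + 1)^4. The eigenvalues (with algebraic multiplicities) are λ = -1 with multiplicity 4.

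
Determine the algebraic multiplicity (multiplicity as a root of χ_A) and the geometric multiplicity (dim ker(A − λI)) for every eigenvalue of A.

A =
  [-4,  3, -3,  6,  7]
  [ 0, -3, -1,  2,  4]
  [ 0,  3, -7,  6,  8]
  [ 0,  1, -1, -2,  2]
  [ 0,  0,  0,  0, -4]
λ = -4: alg = 5, geom = 3

Step 1 — factor the characteristic polynomial to read off the algebraic multiplicities:
  χ_A(x) = (x + 4)^5

Step 2 — compute geometric multiplicities via the rank-nullity identity g(λ) = n − rank(A − λI):
  rank(A − (-4)·I) = 2, so dim ker(A − (-4)·I) = n − 2 = 3

Summary:
  λ = -4: algebraic multiplicity = 5, geometric multiplicity = 3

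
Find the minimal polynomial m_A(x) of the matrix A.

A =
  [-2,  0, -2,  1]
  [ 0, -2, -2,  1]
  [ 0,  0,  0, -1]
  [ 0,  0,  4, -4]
x^2 + 4*x + 4

The characteristic polynomial is χ_A(x) = (x + 2)^4, so the eigenvalues are known. The minimal polynomial is
  m_A(x) = Π_λ (x − λ)^{k_λ}
where k_λ is the size of the *largest* Jordan block for λ (equivalently, the smallest k with (A − λI)^k v = 0 for every generalised eigenvector v of λ).

  λ = -2: largest Jordan block has size 2, contributing (x + 2)^2

So m_A(x) = (x + 2)^2 = x^2 + 4*x + 4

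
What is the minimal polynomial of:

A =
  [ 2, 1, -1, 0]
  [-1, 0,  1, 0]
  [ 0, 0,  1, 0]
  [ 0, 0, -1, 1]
x^2 - 2*x + 1

The characteristic polynomial is χ_A(x) = (x - 1)^4, so the eigenvalues are known. The minimal polynomial is
  m_A(x) = Π_λ (x − λ)^{k_λ}
where k_λ is the size of the *largest* Jordan block for λ (equivalently, the smallest k with (A − λI)^k v = 0 for every generalised eigenvector v of λ).

  λ = 1: largest Jordan block has size 2, contributing (x − 1)^2

So m_A(x) = (x - 1)^2 = x^2 - 2*x + 1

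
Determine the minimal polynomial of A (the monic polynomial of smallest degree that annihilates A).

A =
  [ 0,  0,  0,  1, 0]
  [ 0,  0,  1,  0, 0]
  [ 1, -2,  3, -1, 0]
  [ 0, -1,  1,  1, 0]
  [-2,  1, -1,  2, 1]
x^3 - 3*x^2 + 3*x - 1

The characteristic polynomial is χ_A(x) = (x - 1)^5, so the eigenvalues are known. The minimal polynomial is
  m_A(x) = Π_λ (x − λ)^{k_λ}
where k_λ is the size of the *largest* Jordan block for λ (equivalently, the smallest k with (A − λI)^k v = 0 for every generalised eigenvector v of λ).

  λ = 1: largest Jordan block has size 3, contributing (x − 1)^3

So m_A(x) = (x - 1)^3 = x^3 - 3*x^2 + 3*x - 1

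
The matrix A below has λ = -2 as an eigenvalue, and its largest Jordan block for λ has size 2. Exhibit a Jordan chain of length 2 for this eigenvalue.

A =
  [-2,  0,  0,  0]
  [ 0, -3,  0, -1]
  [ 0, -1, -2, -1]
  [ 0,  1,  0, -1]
A Jordan chain for λ = -2 of length 2:
v_1 = (0, -1, -1, 1)ᵀ
v_2 = (0, 1, 0, 0)ᵀ

Let N = A − (-2)·I. We want v_2 with N^2 v_2 = 0 but N^1 v_2 ≠ 0; then v_{j-1} := N · v_j for j = 2, …, 2.

Pick v_2 = (0, 1, 0, 0)ᵀ.
Then v_1 = N · v_2 = (0, -1, -1, 1)ᵀ.

Sanity check: (A − (-2)·I) v_1 = (0, 0, 0, 0)ᵀ = 0. ✓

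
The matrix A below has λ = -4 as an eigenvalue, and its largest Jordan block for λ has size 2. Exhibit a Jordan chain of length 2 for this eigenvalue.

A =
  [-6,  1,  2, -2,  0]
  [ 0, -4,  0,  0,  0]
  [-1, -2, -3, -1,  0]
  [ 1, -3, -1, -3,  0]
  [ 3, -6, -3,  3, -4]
A Jordan chain for λ = -4 of length 2:
v_1 = (-2, 0, -1, 1, 3)ᵀ
v_2 = (1, 0, 0, 0, 0)ᵀ

Let N = A − (-4)·I. We want v_2 with N^2 v_2 = 0 but N^1 v_2 ≠ 0; then v_{j-1} := N · v_j for j = 2, …, 2.

Pick v_2 = (1, 0, 0, 0, 0)ᵀ.
Then v_1 = N · v_2 = (-2, 0, -1, 1, 3)ᵀ.

Sanity check: (A − (-4)·I) v_1 = (0, 0, 0, 0, 0)ᵀ = 0. ✓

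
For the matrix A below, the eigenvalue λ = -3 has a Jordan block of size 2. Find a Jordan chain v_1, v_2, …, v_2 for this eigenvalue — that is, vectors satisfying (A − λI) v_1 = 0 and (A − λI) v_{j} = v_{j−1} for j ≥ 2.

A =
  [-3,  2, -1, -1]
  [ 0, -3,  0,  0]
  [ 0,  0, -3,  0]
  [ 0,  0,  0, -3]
A Jordan chain for λ = -3 of length 2:
v_1 = (2, 0, 0, 0)ᵀ
v_2 = (0, 1, 0, 0)ᵀ

Let N = A − (-3)·I. We want v_2 with N^2 v_2 = 0 but N^1 v_2 ≠ 0; then v_{j-1} := N · v_j for j = 2, …, 2.

Pick v_2 = (0, 1, 0, 0)ᵀ.
Then v_1 = N · v_2 = (2, 0, 0, 0)ᵀ.

Sanity check: (A − (-3)·I) v_1 = (0, 0, 0, 0)ᵀ = 0. ✓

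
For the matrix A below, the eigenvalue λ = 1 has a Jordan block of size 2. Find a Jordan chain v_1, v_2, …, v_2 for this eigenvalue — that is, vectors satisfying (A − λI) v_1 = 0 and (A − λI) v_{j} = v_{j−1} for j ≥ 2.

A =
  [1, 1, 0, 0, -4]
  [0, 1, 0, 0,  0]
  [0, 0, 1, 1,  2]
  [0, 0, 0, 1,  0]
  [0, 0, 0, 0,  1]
A Jordan chain for λ = 1 of length 2:
v_1 = (1, 0, 0, 0, 0)ᵀ
v_2 = (0, 1, 0, 0, 0)ᵀ

Let N = A − (1)·I. We want v_2 with N^2 v_2 = 0 but N^1 v_2 ≠ 0; then v_{j-1} := N · v_j for j = 2, …, 2.

Pick v_2 = (0, 1, 0, 0, 0)ᵀ.
Then v_1 = N · v_2 = (1, 0, 0, 0, 0)ᵀ.

Sanity check: (A − (1)·I) v_1 = (0, 0, 0, 0, 0)ᵀ = 0. ✓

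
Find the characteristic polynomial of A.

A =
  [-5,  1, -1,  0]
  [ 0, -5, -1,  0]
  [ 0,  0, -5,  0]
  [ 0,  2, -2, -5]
x^4 + 20*x^3 + 150*x^2 + 500*x + 625

Expanding det(x·I − A) (e.g. by cofactor expansion or by noting that A is similar to its Jordan form J, which has the same characteristic polynomial as A) gives
  χ_A(x) = x^4 + 20*x^3 + 150*x^2 + 500*x + 625
which factors as (x + 5)^4. The eigenvalues (with algebraic multiplicities) are λ = -5 with multiplicity 4.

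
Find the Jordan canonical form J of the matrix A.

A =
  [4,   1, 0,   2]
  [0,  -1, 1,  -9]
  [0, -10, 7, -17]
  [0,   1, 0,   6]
J_3(4) ⊕ J_1(4)

The characteristic polynomial is
  det(x·I − A) = x^4 - 16*x^3 + 96*x^2 - 256*x + 256 = (x - 4)^4

Eigenvalues and multiplicities (the geometric multiplicity of λ is n − rank(A − λI), which equals the number of Jordan blocks for λ):
  λ = 4: algebraic multiplicity = 4, geometric multiplicity = 2

Determining the block sizes for each eigenvalue:
  λ = 4: with am = 4 and gm = 2, the partition is not yet determined (e.g. several partitions of 4 into 2 parts exist). Let N = A − (4)·I. Computing rank(N^1) = 2, rank(N^2) = 1, rank(N^3) = 0; the number of blocks of size ≥ j is rank(N^{j−1}) − rank(N^j), giving [2, 1, 1]. So we have 1 block(s) of size 3, 1 block(s) of size 1 → block sizes [3, 1]

Assembling the blocks gives a Jordan form
J =
  [4, 1, 0, 0]
  [0, 4, 1, 0]
  [0, 0, 4, 0]
  [0, 0, 0, 4]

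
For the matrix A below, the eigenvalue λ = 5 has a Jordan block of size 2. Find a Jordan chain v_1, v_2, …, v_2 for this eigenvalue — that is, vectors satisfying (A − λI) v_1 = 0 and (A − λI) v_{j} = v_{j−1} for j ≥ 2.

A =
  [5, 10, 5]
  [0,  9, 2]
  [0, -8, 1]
A Jordan chain for λ = 5 of length 2:
v_1 = (10, 4, -8)ᵀ
v_2 = (0, 1, 0)ᵀ

Let N = A − (5)·I. We want v_2 with N^2 v_2 = 0 but N^1 v_2 ≠ 0; then v_{j-1} := N · v_j for j = 2, …, 2.

Pick v_2 = (0, 1, 0)ᵀ.
Then v_1 = N · v_2 = (10, 4, -8)ᵀ.

Sanity check: (A − (5)·I) v_1 = (0, 0, 0)ᵀ = 0. ✓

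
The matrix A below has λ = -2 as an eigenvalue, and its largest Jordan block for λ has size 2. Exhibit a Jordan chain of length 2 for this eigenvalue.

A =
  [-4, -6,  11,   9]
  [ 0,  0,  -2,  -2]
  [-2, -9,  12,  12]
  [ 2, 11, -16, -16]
A Jordan chain for λ = -2 of length 2:
v_1 = (-2, 0, -2, 2)ᵀ
v_2 = (1, 0, 0, 0)ᵀ

Let N = A − (-2)·I. We want v_2 with N^2 v_2 = 0 but N^1 v_2 ≠ 0; then v_{j-1} := N · v_j for j = 2, …, 2.

Pick v_2 = (1, 0, 0, 0)ᵀ.
Then v_1 = N · v_2 = (-2, 0, -2, 2)ᵀ.

Sanity check: (A − (-2)·I) v_1 = (0, 0, 0, 0)ᵀ = 0. ✓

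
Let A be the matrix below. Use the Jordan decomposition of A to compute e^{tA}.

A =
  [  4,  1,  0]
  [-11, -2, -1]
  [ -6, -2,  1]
e^{tA} =
  [-t^2*exp(t) + 3*t*exp(t) + exp(t), t*exp(t), -t^2*exp(t)/2]
  [3*t^2*exp(t) - 11*t*exp(t), -3*t*exp(t) + exp(t), 3*t^2*exp(t)/2 - t*exp(t)]
  [2*t^2*exp(t) - 6*t*exp(t), -2*t*exp(t), t^2*exp(t) + exp(t)]

Strategy: write A = P · J · P⁻¹ where J is a Jordan canonical form, so e^{tA} = P · e^{tJ} · P⁻¹, and e^{tJ} can be computed block-by-block.

A has Jordan form
J =
  [1, 1, 0]
  [0, 1, 1]
  [0, 0, 1]
(up to reordering of blocks).

Per-block formulas:
  For a 3×3 Jordan block J_3(1): exp(t · J_3(1)) = e^(1t)·(I + t·N + (t^2/2)·N^2), where N is the 3×3 nilpotent shift.

After assembling e^{tJ} and conjugating by P, we get:

e^{tA} =
  [-t^2*exp(t) + 3*t*exp(t) + exp(t), t*exp(t), -t^2*exp(t)/2]
  [3*t^2*exp(t) - 11*t*exp(t), -3*t*exp(t) + exp(t), 3*t^2*exp(t)/2 - t*exp(t)]
  [2*t^2*exp(t) - 6*t*exp(t), -2*t*exp(t), t^2*exp(t) + exp(t)]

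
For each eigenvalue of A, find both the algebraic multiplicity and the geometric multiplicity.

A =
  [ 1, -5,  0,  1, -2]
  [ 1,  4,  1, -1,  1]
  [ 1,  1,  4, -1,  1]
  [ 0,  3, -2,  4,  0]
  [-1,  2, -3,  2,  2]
λ = 3: alg = 5, geom = 3

Step 1 — factor the characteristic polynomial to read off the algebraic multiplicities:
  χ_A(x) = (x - 3)^5

Step 2 — compute geometric multiplicities via the rank-nullity identity g(λ) = n − rank(A − λI):
  rank(A − (3)·I) = 2, so dim ker(A − (3)·I) = n − 2 = 3

Summary:
  λ = 3: algebraic multiplicity = 5, geometric multiplicity = 3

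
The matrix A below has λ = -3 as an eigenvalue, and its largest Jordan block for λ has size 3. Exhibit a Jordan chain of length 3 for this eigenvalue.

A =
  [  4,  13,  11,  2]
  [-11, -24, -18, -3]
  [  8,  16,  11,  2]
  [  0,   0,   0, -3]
A Jordan chain for λ = -3 of length 3:
v_1 = (-6, 10, -8, 0)ᵀ
v_2 = (7, -11, 8, 0)ᵀ
v_3 = (1, 0, 0, 0)ᵀ

Let N = A − (-3)·I. We want v_3 with N^3 v_3 = 0 but N^2 v_3 ≠ 0; then v_{j-1} := N · v_j for j = 3, …, 2.

Pick v_3 = (1, 0, 0, 0)ᵀ.
Then v_2 = N · v_3 = (7, -11, 8, 0)ᵀ.
Then v_1 = N · v_2 = (-6, 10, -8, 0)ᵀ.

Sanity check: (A − (-3)·I) v_1 = (0, 0, 0, 0)ᵀ = 0. ✓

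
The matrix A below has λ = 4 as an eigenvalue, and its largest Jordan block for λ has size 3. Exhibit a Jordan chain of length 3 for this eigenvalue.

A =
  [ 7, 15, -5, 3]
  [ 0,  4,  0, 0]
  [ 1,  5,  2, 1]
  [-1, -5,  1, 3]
A Jordan chain for λ = 4 of length 3:
v_1 = (1, 0, 0, -1)ᵀ
v_2 = (3, 0, 1, -1)ᵀ
v_3 = (1, 0, 0, 0)ᵀ

Let N = A − (4)·I. We want v_3 with N^3 v_3 = 0 but N^2 v_3 ≠ 0; then v_{j-1} := N · v_j for j = 3, …, 2.

Pick v_3 = (1, 0, 0, 0)ᵀ.
Then v_2 = N · v_3 = (3, 0, 1, -1)ᵀ.
Then v_1 = N · v_2 = (1, 0, 0, -1)ᵀ.

Sanity check: (A − (4)·I) v_1 = (0, 0, 0, 0)ᵀ = 0. ✓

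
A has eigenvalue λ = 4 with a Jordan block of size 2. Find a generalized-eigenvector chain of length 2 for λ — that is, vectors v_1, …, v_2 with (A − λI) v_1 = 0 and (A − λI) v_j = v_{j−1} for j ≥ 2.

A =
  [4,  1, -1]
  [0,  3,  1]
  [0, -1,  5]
A Jordan chain for λ = 4 of length 2:
v_1 = (1, -1, -1)ᵀ
v_2 = (0, 1, 0)ᵀ

Let N = A − (4)·I. We want v_2 with N^2 v_2 = 0 but N^1 v_2 ≠ 0; then v_{j-1} := N · v_j for j = 2, …, 2.

Pick v_2 = (0, 1, 0)ᵀ.
Then v_1 = N · v_2 = (1, -1, -1)ᵀ.

Sanity check: (A − (4)·I) v_1 = (0, 0, 0)ᵀ = 0. ✓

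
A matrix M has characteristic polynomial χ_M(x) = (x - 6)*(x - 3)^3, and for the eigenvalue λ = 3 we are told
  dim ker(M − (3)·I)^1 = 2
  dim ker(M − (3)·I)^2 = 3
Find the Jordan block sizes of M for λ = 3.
Block sizes for λ = 3: [2, 1]

From the dimensions of kernels of powers, the number of Jordan blocks of size at least j is d_j − d_{j−1} where d_j = dim ker(N^j) (with d_0 = 0). Computing the differences gives [2, 1].
The number of blocks of size exactly k is (#blocks of size ≥ k) − (#blocks of size ≥ k + 1), so the partition is: 1 block(s) of size 1, 1 block(s) of size 2.
In nonincreasing order the block sizes are [2, 1].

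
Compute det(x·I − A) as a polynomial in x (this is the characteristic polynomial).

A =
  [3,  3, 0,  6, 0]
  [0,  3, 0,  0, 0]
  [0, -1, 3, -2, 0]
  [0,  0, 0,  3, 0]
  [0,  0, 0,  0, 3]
x^5 - 15*x^4 + 90*x^3 - 270*x^2 + 405*x - 243

Expanding det(x·I − A) (e.g. by cofactor expansion or by noting that A is similar to its Jordan form J, which has the same characteristic polynomial as A) gives
  χ_A(x) = x^5 - 15*x^4 + 90*x^3 - 270*x^2 + 405*x - 243
which factors as (x - 3)^5. The eigenvalues (with algebraic multiplicities) are λ = 3 with multiplicity 5.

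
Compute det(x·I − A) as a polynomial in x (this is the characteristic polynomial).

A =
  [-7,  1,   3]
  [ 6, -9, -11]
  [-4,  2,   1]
x^3 + 15*x^2 + 75*x + 125

Expanding det(x·I − A) (e.g. by cofactor expansion or by noting that A is similar to its Jordan form J, which has the same characteristic polynomial as A) gives
  χ_A(x) = x^3 + 15*x^2 + 75*x + 125
which factors as (x + 5)^3. The eigenvalues (with algebraic multiplicities) are λ = -5 with multiplicity 3.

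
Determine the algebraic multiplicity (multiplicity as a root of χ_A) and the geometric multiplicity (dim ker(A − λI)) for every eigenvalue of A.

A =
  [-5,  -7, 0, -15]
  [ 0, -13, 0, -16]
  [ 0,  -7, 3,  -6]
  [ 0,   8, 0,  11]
λ = -5: alg = 2, geom = 1; λ = 3: alg = 2, geom = 1

Step 1 — factor the characteristic polynomial to read off the algebraic multiplicities:
  χ_A(x) = (x - 3)^2*(x + 5)^2

Step 2 — compute geometric multiplicities via the rank-nullity identity g(λ) = n − rank(A − λI):
  rank(A − (-5)·I) = 3, so dim ker(A − (-5)·I) = n − 3 = 1
  rank(A − (3)·I) = 3, so dim ker(A − (3)·I) = n − 3 = 1

Summary:
  λ = -5: algebraic multiplicity = 2, geometric multiplicity = 1
  λ = 3: algebraic multiplicity = 2, geometric multiplicity = 1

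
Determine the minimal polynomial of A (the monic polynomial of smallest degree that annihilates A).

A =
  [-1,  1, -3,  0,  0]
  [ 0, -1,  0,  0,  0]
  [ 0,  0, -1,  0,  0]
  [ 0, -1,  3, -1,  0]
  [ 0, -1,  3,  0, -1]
x^2 + 2*x + 1

The characteristic polynomial is χ_A(x) = (x + 1)^5, so the eigenvalues are known. The minimal polynomial is
  m_A(x) = Π_λ (x − λ)^{k_λ}
where k_λ is the size of the *largest* Jordan block for λ (equivalently, the smallest k with (A − λI)^k v = 0 for every generalised eigenvector v of λ).

  λ = -1: largest Jordan block has size 2, contributing (x + 1)^2

So m_A(x) = (x + 1)^2 = x^2 + 2*x + 1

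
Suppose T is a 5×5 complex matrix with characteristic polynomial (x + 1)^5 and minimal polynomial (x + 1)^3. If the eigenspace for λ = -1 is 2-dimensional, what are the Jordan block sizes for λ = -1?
Block sizes for λ = -1: [3, 2]

Step 1 — from the characteristic polynomial, algebraic multiplicity of λ = -1 is 5. From dim ker(T − (-1)·I) = 2, there are exactly 2 Jordan blocks for λ = -1.
Step 2 — from the minimal polynomial, the factor (x + 1)^3 tells us the largest block for λ = -1 has size 3.
Step 3 — with total size 5, 2 blocks, and largest block 3, the block sizes (in nonincreasing order) are [3, 2].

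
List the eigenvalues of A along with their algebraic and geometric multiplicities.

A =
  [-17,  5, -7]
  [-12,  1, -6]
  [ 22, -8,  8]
λ = -3: alg = 2, geom = 1; λ = -2: alg = 1, geom = 1

Step 1 — factor the characteristic polynomial to read off the algebraic multiplicities:
  χ_A(x) = (x + 2)*(x + 3)^2

Step 2 — compute geometric multiplicities via the rank-nullity identity g(λ) = n − rank(A − λI):
  rank(A − (-3)·I) = 2, so dim ker(A − (-3)·I) = n − 2 = 1
  rank(A − (-2)·I) = 2, so dim ker(A − (-2)·I) = n − 2 = 1

Summary:
  λ = -3: algebraic multiplicity = 2, geometric multiplicity = 1
  λ = -2: algebraic multiplicity = 1, geometric multiplicity = 1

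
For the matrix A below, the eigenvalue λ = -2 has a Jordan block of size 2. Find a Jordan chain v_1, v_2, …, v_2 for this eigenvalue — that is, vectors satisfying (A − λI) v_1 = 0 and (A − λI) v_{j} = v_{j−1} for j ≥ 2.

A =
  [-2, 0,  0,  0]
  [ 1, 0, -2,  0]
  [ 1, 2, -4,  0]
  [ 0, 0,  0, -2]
A Jordan chain for λ = -2 of length 2:
v_1 = (0, 1, 1, 0)ᵀ
v_2 = (1, 0, 0, 0)ᵀ

Let N = A − (-2)·I. We want v_2 with N^2 v_2 = 0 but N^1 v_2 ≠ 0; then v_{j-1} := N · v_j for j = 2, …, 2.

Pick v_2 = (1, 0, 0, 0)ᵀ.
Then v_1 = N · v_2 = (0, 1, 1, 0)ᵀ.

Sanity check: (A − (-2)·I) v_1 = (0, 0, 0, 0)ᵀ = 0. ✓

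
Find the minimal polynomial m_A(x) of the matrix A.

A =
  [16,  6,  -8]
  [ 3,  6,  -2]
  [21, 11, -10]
x^3 - 12*x^2 + 48*x - 64

The characteristic polynomial is χ_A(x) = (x - 4)^3, so the eigenvalues are known. The minimal polynomial is
  m_A(x) = Π_λ (x − λ)^{k_λ}
where k_λ is the size of the *largest* Jordan block for λ (equivalently, the smallest k with (A − λI)^k v = 0 for every generalised eigenvector v of λ).

  λ = 4: largest Jordan block has size 3, contributing (x − 4)^3

So m_A(x) = (x - 4)^3 = x^3 - 12*x^2 + 48*x - 64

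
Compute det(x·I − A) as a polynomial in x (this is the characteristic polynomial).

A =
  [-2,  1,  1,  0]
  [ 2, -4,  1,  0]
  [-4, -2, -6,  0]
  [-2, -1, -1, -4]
x^4 + 16*x^3 + 96*x^2 + 256*x + 256

Expanding det(x·I − A) (e.g. by cofactor expansion or by noting that A is similar to its Jordan form J, which has the same characteristic polynomial as A) gives
  χ_A(x) = x^4 + 16*x^3 + 96*x^2 + 256*x + 256
which factors as (x + 4)^4. The eigenvalues (with algebraic multiplicities) are λ = -4 with multiplicity 4.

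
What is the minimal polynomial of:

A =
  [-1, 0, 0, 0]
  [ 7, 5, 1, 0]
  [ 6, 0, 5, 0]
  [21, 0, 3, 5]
x^3 - 9*x^2 + 15*x + 25

The characteristic polynomial is χ_A(x) = (x - 5)^3*(x + 1), so the eigenvalues are known. The minimal polynomial is
  m_A(x) = Π_λ (x − λ)^{k_λ}
where k_λ is the size of the *largest* Jordan block for λ (equivalently, the smallest k with (A − λI)^k v = 0 for every generalised eigenvector v of λ).

  λ = -1: largest Jordan block has size 1, contributing (x + 1)
  λ = 5: largest Jordan block has size 2, contributing (x − 5)^2

So m_A(x) = (x - 5)^2*(x + 1) = x^3 - 9*x^2 + 15*x + 25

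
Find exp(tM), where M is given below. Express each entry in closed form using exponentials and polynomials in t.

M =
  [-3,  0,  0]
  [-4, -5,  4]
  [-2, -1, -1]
e^{tM} =
  [exp(-3*t), 0, 0]
  [-4*t*exp(-3*t), -2*t*exp(-3*t) + exp(-3*t), 4*t*exp(-3*t)]
  [-2*t*exp(-3*t), -t*exp(-3*t), 2*t*exp(-3*t) + exp(-3*t)]

Strategy: write M = P · J · P⁻¹ where J is a Jordan canonical form, so e^{tM} = P · e^{tJ} · P⁻¹, and e^{tJ} can be computed block-by-block.

M has Jordan form
J =
  [-3,  1,  0]
  [ 0, -3,  0]
  [ 0,  0, -3]
(up to reordering of blocks).

Per-block formulas:
  For a 1×1 block at λ = -3: exp(t · [-3]) = [e^(-3t)].
  For a 2×2 Jordan block J_2(-3): exp(t · J_2(-3)) = e^(-3t)·(I + t·N), where N is the 2×2 nilpotent shift.

After assembling e^{tJ} and conjugating by P, we get:

e^{tM} =
  [exp(-3*t), 0, 0]
  [-4*t*exp(-3*t), -2*t*exp(-3*t) + exp(-3*t), 4*t*exp(-3*t)]
  [-2*t*exp(-3*t), -t*exp(-3*t), 2*t*exp(-3*t) + exp(-3*t)]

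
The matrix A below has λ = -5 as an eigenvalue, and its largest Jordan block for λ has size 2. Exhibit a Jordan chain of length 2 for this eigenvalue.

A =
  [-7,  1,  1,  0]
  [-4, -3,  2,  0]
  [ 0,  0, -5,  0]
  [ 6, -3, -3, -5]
A Jordan chain for λ = -5 of length 2:
v_1 = (-2, -4, 0, 6)ᵀ
v_2 = (1, 0, 0, 0)ᵀ

Let N = A − (-5)·I. We want v_2 with N^2 v_2 = 0 but N^1 v_2 ≠ 0; then v_{j-1} := N · v_j for j = 2, …, 2.

Pick v_2 = (1, 0, 0, 0)ᵀ.
Then v_1 = N · v_2 = (-2, -4, 0, 6)ᵀ.

Sanity check: (A − (-5)·I) v_1 = (0, 0, 0, 0)ᵀ = 0. ✓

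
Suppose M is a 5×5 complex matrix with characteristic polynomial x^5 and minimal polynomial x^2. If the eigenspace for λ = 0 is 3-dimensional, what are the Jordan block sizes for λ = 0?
Block sizes for λ = 0: [2, 2, 1]

Step 1 — from the characteristic polynomial, algebraic multiplicity of λ = 0 is 5. From dim ker(M − (0)·I) = 3, there are exactly 3 Jordan blocks for λ = 0.
Step 2 — from the minimal polynomial, the factor (x − 0)^2 tells us the largest block for λ = 0 has size 2.
Step 3 — with total size 5, 3 blocks, and largest block 2, the block sizes (in nonincreasing order) are [2, 2, 1].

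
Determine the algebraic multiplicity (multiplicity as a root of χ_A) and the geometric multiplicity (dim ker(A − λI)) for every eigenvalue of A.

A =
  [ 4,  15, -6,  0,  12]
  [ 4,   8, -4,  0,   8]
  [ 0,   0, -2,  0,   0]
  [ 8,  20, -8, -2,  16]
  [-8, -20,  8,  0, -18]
λ = -2: alg = 5, geom = 4

Step 1 — factor the characteristic polynomial to read off the algebraic multiplicities:
  χ_A(x) = (x + 2)^5

Step 2 — compute geometric multiplicities via the rank-nullity identity g(λ) = n − rank(A − λI):
  rank(A − (-2)·I) = 1, so dim ker(A − (-2)·I) = n − 1 = 4

Summary:
  λ = -2: algebraic multiplicity = 5, geometric multiplicity = 4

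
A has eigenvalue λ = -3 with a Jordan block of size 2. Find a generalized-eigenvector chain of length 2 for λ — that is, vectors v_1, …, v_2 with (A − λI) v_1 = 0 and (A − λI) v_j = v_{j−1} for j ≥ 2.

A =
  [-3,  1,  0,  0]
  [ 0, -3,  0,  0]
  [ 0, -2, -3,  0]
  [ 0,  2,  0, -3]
A Jordan chain for λ = -3 of length 2:
v_1 = (1, 0, -2, 2)ᵀ
v_2 = (0, 1, 0, 0)ᵀ

Let N = A − (-3)·I. We want v_2 with N^2 v_2 = 0 but N^1 v_2 ≠ 0; then v_{j-1} := N · v_j for j = 2, …, 2.

Pick v_2 = (0, 1, 0, 0)ᵀ.
Then v_1 = N · v_2 = (1, 0, -2, 2)ᵀ.

Sanity check: (A − (-3)·I) v_1 = (0, 0, 0, 0)ᵀ = 0. ✓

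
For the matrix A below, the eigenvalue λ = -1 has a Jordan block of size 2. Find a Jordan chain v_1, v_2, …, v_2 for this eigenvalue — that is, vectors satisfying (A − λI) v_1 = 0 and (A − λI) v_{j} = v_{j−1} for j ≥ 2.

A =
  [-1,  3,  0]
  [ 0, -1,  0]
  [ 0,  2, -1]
A Jordan chain for λ = -1 of length 2:
v_1 = (3, 0, 2)ᵀ
v_2 = (0, 1, 0)ᵀ

Let N = A − (-1)·I. We want v_2 with N^2 v_2 = 0 but N^1 v_2 ≠ 0; then v_{j-1} := N · v_j for j = 2, …, 2.

Pick v_2 = (0, 1, 0)ᵀ.
Then v_1 = N · v_2 = (3, 0, 2)ᵀ.

Sanity check: (A − (-1)·I) v_1 = (0, 0, 0)ᵀ = 0. ✓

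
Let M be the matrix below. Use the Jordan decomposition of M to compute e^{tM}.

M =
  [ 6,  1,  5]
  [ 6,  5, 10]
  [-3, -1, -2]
e^{tM} =
  [3*t*exp(3*t) + exp(3*t), t*exp(3*t), 5*t*exp(3*t)]
  [6*t*exp(3*t), 2*t*exp(3*t) + exp(3*t), 10*t*exp(3*t)]
  [-3*t*exp(3*t), -t*exp(3*t), -5*t*exp(3*t) + exp(3*t)]

Strategy: write M = P · J · P⁻¹ where J is a Jordan canonical form, so e^{tM} = P · e^{tJ} · P⁻¹, and e^{tJ} can be computed block-by-block.

M has Jordan form
J =
  [3, 1, 0]
  [0, 3, 0]
  [0, 0, 3]
(up to reordering of blocks).

Per-block formulas:
  For a 2×2 Jordan block J_2(3): exp(t · J_2(3)) = e^(3t)·(I + t·N), where N is the 2×2 nilpotent shift.
  For a 1×1 block at λ = 3: exp(t · [3]) = [e^(3t)].

After assembling e^{tJ} and conjugating by P, we get:

e^{tM} =
  [3*t*exp(3*t) + exp(3*t), t*exp(3*t), 5*t*exp(3*t)]
  [6*t*exp(3*t), 2*t*exp(3*t) + exp(3*t), 10*t*exp(3*t)]
  [-3*t*exp(3*t), -t*exp(3*t), -5*t*exp(3*t) + exp(3*t)]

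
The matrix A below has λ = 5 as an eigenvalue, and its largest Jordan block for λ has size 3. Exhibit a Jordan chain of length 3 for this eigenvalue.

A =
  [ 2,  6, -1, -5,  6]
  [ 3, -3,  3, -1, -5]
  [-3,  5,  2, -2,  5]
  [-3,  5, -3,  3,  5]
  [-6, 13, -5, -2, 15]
A Jordan chain for λ = 5 of length 3:
v_1 = (0, -1, 1, 1, 2)ᵀ
v_2 = (-2, 0, 0, 0, -1)ᵀ
v_3 = (1, 0, -1, 0, 0)ᵀ

Let N = A − (5)·I. We want v_3 with N^3 v_3 = 0 but N^2 v_3 ≠ 0; then v_{j-1} := N · v_j for j = 3, …, 2.

Pick v_3 = (1, 0, -1, 0, 0)ᵀ.
Then v_2 = N · v_3 = (-2, 0, 0, 0, -1)ᵀ.
Then v_1 = N · v_2 = (0, -1, 1, 1, 2)ᵀ.

Sanity check: (A − (5)·I) v_1 = (0, 0, 0, 0, 0)ᵀ = 0. ✓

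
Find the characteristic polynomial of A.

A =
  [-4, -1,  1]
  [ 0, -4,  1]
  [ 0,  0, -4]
x^3 + 12*x^2 + 48*x + 64

Expanding det(x·I − A) (e.g. by cofactor expansion or by noting that A is similar to its Jordan form J, which has the same characteristic polynomial as A) gives
  χ_A(x) = x^3 + 12*x^2 + 48*x + 64
which factors as (x + 4)^3. The eigenvalues (with algebraic multiplicities) are λ = -4 with multiplicity 3.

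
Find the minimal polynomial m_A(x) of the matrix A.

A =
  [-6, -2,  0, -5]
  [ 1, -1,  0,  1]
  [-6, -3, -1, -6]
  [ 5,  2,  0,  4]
x^3 + 3*x^2 + 3*x + 1

The characteristic polynomial is χ_A(x) = (x + 1)^4, so the eigenvalues are known. The minimal polynomial is
  m_A(x) = Π_λ (x − λ)^{k_λ}
where k_λ is the size of the *largest* Jordan block for λ (equivalently, the smallest k with (A − λI)^k v = 0 for every generalised eigenvector v of λ).

  λ = -1: largest Jordan block has size 3, contributing (x + 1)^3

So m_A(x) = (x + 1)^3 = x^3 + 3*x^2 + 3*x + 1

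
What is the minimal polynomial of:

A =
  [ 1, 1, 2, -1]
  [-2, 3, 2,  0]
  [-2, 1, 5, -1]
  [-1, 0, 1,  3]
x^3 - 9*x^2 + 27*x - 27

The characteristic polynomial is χ_A(x) = (x - 3)^4, so the eigenvalues are known. The minimal polynomial is
  m_A(x) = Π_λ (x − λ)^{k_λ}
where k_λ is the size of the *largest* Jordan block for λ (equivalently, the smallest k with (A − λI)^k v = 0 for every generalised eigenvector v of λ).

  λ = 3: largest Jordan block has size 3, contributing (x − 3)^3

So m_A(x) = (x - 3)^3 = x^3 - 9*x^2 + 27*x - 27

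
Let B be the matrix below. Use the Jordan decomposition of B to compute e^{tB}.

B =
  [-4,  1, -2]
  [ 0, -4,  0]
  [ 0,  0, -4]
e^{tB} =
  [exp(-4*t), t*exp(-4*t), -2*t*exp(-4*t)]
  [0, exp(-4*t), 0]
  [0, 0, exp(-4*t)]

Strategy: write B = P · J · P⁻¹ where J is a Jordan canonical form, so e^{tB} = P · e^{tJ} · P⁻¹, and e^{tJ} can be computed block-by-block.

B has Jordan form
J =
  [-4,  1,  0]
  [ 0, -4,  0]
  [ 0,  0, -4]
(up to reordering of blocks).

Per-block formulas:
  For a 1×1 block at λ = -4: exp(t · [-4]) = [e^(-4t)].
  For a 2×2 Jordan block J_2(-4): exp(t · J_2(-4)) = e^(-4t)·(I + t·N), where N is the 2×2 nilpotent shift.

After assembling e^{tJ} and conjugating by P, we get:

e^{tB} =
  [exp(-4*t), t*exp(-4*t), -2*t*exp(-4*t)]
  [0, exp(-4*t), 0]
  [0, 0, exp(-4*t)]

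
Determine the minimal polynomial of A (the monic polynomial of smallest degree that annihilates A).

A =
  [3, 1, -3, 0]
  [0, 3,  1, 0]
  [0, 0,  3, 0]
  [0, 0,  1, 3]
x^3 - 9*x^2 + 27*x - 27

The characteristic polynomial is χ_A(x) = (x - 3)^4, so the eigenvalues are known. The minimal polynomial is
  m_A(x) = Π_λ (x − λ)^{k_λ}
where k_λ is the size of the *largest* Jordan block for λ (equivalently, the smallest k with (A − λI)^k v = 0 for every generalised eigenvector v of λ).

  λ = 3: largest Jordan block has size 3, contributing (x − 3)^3

So m_A(x) = (x - 3)^3 = x^3 - 9*x^2 + 27*x - 27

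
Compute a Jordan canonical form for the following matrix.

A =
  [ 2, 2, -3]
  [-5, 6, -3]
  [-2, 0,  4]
J_3(4)

The characteristic polynomial is
  det(x·I − A) = x^3 - 12*x^2 + 48*x - 64 = (x - 4)^3

Eigenvalues and multiplicities (the geometric multiplicity of λ is n − rank(A − λI), which equals the number of Jordan blocks for λ):
  λ = 4: algebraic multiplicity = 3, geometric multiplicity = 1

Determining the block sizes for each eigenvalue:
  λ = 4: one block (gm = 1), so the single block has size am = 3 → block sizes [3]

Assembling the blocks gives a Jordan form
J =
  [4, 1, 0]
  [0, 4, 1]
  [0, 0, 4]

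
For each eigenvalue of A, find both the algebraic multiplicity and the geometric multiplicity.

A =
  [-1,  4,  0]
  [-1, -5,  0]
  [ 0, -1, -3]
λ = -3: alg = 3, geom = 1

Step 1 — factor the characteristic polynomial to read off the algebraic multiplicities:
  χ_A(x) = (x + 3)^3

Step 2 — compute geometric multiplicities via the rank-nullity identity g(λ) = n − rank(A − λI):
  rank(A − (-3)·I) = 2, so dim ker(A − (-3)·I) = n − 2 = 1

Summary:
  λ = -3: algebraic multiplicity = 3, geometric multiplicity = 1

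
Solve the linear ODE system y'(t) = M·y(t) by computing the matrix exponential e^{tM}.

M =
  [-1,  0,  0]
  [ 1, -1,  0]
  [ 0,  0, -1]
e^{tM} =
  [exp(-t), 0, 0]
  [t*exp(-t), exp(-t), 0]
  [0, 0, exp(-t)]

Strategy: write M = P · J · P⁻¹ where J is a Jordan canonical form, so e^{tM} = P · e^{tJ} · P⁻¹, and e^{tJ} can be computed block-by-block.

M has Jordan form
J =
  [-1,  1,  0]
  [ 0, -1,  0]
  [ 0,  0, -1]
(up to reordering of blocks).

Per-block formulas:
  For a 1×1 block at λ = -1: exp(t · [-1]) = [e^(-1t)].
  For a 2×2 Jordan block J_2(-1): exp(t · J_2(-1)) = e^(-1t)·(I + t·N), where N is the 2×2 nilpotent shift.

After assembling e^{tJ} and conjugating by P, we get:

e^{tM} =
  [exp(-t), 0, 0]
  [t*exp(-t), exp(-t), 0]
  [0, 0, exp(-t)]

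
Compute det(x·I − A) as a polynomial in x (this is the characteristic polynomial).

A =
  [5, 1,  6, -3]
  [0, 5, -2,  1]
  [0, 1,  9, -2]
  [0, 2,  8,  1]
x^4 - 20*x^3 + 150*x^2 - 500*x + 625

Expanding det(x·I − A) (e.g. by cofactor expansion or by noting that A is similar to its Jordan form J, which has the same characteristic polynomial as A) gives
  χ_A(x) = x^4 - 20*x^3 + 150*x^2 - 500*x + 625
which factors as (x - 5)^4. The eigenvalues (with algebraic multiplicities) are λ = 5 with multiplicity 4.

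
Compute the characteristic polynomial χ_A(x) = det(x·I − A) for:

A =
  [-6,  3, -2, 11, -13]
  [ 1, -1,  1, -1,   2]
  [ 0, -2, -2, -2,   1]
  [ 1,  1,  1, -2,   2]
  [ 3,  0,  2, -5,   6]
x^5 + 5*x^4 + 10*x^3 + 10*x^2 + 5*x + 1

Expanding det(x·I − A) (e.g. by cofactor expansion or by noting that A is similar to its Jordan form J, which has the same characteristic polynomial as A) gives
  χ_A(x) = x^5 + 5*x^4 + 10*x^3 + 10*x^2 + 5*x + 1
which factors as (x + 1)^5. The eigenvalues (with algebraic multiplicities) are λ = -1 with multiplicity 5.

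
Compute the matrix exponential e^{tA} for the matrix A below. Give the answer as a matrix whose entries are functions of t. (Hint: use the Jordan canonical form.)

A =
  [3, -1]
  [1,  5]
e^{tA} =
  [-t*exp(4*t) + exp(4*t), -t*exp(4*t)]
  [t*exp(4*t), t*exp(4*t) + exp(4*t)]

Strategy: write A = P · J · P⁻¹ where J is a Jordan canonical form, so e^{tA} = P · e^{tJ} · P⁻¹, and e^{tJ} can be computed block-by-block.

A has Jordan form
J =
  [4, 1]
  [0, 4]
(up to reordering of blocks).

Per-block formulas:
  For a 2×2 Jordan block J_2(4): exp(t · J_2(4)) = e^(4t)·(I + t·N), where N is the 2×2 nilpotent shift.

After assembling e^{tJ} and conjugating by P, we get:

e^{tA} =
  [-t*exp(4*t) + exp(4*t), -t*exp(4*t)]
  [t*exp(4*t), t*exp(4*t) + exp(4*t)]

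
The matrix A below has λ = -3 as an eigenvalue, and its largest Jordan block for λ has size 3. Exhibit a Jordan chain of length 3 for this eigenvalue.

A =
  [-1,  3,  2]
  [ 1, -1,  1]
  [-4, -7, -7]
A Jordan chain for λ = -3 of length 3:
v_1 = (-1, 0, 1)ᵀ
v_2 = (2, 1, -4)ᵀ
v_3 = (1, 0, 0)ᵀ

Let N = A − (-3)·I. We want v_3 with N^3 v_3 = 0 but N^2 v_3 ≠ 0; then v_{j-1} := N · v_j for j = 3, …, 2.

Pick v_3 = (1, 0, 0)ᵀ.
Then v_2 = N · v_3 = (2, 1, -4)ᵀ.
Then v_1 = N · v_2 = (-1, 0, 1)ᵀ.

Sanity check: (A − (-3)·I) v_1 = (0, 0, 0)ᵀ = 0. ✓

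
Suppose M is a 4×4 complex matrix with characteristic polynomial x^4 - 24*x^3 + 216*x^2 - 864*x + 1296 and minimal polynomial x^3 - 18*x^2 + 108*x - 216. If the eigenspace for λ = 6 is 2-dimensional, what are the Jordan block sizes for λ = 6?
Block sizes for λ = 6: [3, 1]

Step 1 — from the characteristic polynomial, algebraic multiplicity of λ = 6 is 4. From dim ker(M − (6)·I) = 2, there are exactly 2 Jordan blocks for λ = 6.
Step 2 — from the minimal polynomial, the factor (x − 6)^3 tells us the largest block for λ = 6 has size 3.
Step 3 — with total size 4, 2 blocks, and largest block 3, the block sizes (in nonincreasing order) are [3, 1].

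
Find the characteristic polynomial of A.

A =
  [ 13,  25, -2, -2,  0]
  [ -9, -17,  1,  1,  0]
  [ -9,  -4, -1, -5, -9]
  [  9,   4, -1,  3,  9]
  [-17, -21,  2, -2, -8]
x^5 + 10*x^4 + 40*x^3 + 80*x^2 + 80*x + 32

Expanding det(x·I − A) (e.g. by cofactor expansion or by noting that A is similar to its Jordan form J, which has the same characteristic polynomial as A) gives
  χ_A(x) = x^5 + 10*x^4 + 40*x^3 + 80*x^2 + 80*x + 32
which factors as (x + 2)^5. The eigenvalues (with algebraic multiplicities) are λ = -2 with multiplicity 5.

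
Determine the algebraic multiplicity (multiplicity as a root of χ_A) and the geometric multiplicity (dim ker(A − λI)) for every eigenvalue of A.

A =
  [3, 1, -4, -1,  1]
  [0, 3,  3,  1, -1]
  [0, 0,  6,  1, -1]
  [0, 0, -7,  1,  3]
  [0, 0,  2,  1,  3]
λ = 3: alg = 4, geom = 2; λ = 4: alg = 1, geom = 1

Step 1 — factor the characteristic polynomial to read off the algebraic multiplicities:
  χ_A(x) = (x - 4)*(x - 3)^4

Step 2 — compute geometric multiplicities via the rank-nullity identity g(λ) = n − rank(A − λI):
  rank(A − (3)·I) = 3, so dim ker(A − (3)·I) = n − 3 = 2
  rank(A − (4)·I) = 4, so dim ker(A − (4)·I) = n − 4 = 1

Summary:
  λ = 3: algebraic multiplicity = 4, geometric multiplicity = 2
  λ = 4: algebraic multiplicity = 1, geometric multiplicity = 1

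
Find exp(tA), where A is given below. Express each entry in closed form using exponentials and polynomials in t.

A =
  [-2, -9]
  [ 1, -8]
e^{tA} =
  [3*t*exp(-5*t) + exp(-5*t), -9*t*exp(-5*t)]
  [t*exp(-5*t), -3*t*exp(-5*t) + exp(-5*t)]

Strategy: write A = P · J · P⁻¹ where J is a Jordan canonical form, so e^{tA} = P · e^{tJ} · P⁻¹, and e^{tJ} can be computed block-by-block.

A has Jordan form
J =
  [-5,  1]
  [ 0, -5]
(up to reordering of blocks).

Per-block formulas:
  For a 2×2 Jordan block J_2(-5): exp(t · J_2(-5)) = e^(-5t)·(I + t·N), where N is the 2×2 nilpotent shift.

After assembling e^{tJ} and conjugating by P, we get:

e^{tA} =
  [3*t*exp(-5*t) + exp(-5*t), -9*t*exp(-5*t)]
  [t*exp(-5*t), -3*t*exp(-5*t) + exp(-5*t)]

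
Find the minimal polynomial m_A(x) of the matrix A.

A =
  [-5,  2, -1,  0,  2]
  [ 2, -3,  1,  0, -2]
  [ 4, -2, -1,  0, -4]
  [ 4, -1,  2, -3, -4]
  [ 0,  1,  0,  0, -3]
x^3 + 9*x^2 + 27*x + 27

The characteristic polynomial is χ_A(x) = (x + 3)^5, so the eigenvalues are known. The minimal polynomial is
  m_A(x) = Π_λ (x − λ)^{k_λ}
where k_λ is the size of the *largest* Jordan block for λ (equivalently, the smallest k with (A − λI)^k v = 0 for every generalised eigenvector v of λ).

  λ = -3: largest Jordan block has size 3, contributing (x + 3)^3

So m_A(x) = (x + 3)^3 = x^3 + 9*x^2 + 27*x + 27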